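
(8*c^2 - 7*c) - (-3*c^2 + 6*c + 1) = 11*c^2 - 13*c - 1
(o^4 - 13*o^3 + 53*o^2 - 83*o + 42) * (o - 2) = o^5 - 15*o^4 + 79*o^3 - 189*o^2 + 208*o - 84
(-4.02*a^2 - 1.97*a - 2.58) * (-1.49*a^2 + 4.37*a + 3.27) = 5.9898*a^4 - 14.6321*a^3 - 17.9101*a^2 - 17.7165*a - 8.4366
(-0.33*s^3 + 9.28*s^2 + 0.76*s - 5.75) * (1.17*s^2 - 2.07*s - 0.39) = -0.3861*s^5 + 11.5407*s^4 - 18.1917*s^3 - 11.9199*s^2 + 11.6061*s + 2.2425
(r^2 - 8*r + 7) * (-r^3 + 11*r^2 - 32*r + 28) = -r^5 + 19*r^4 - 127*r^3 + 361*r^2 - 448*r + 196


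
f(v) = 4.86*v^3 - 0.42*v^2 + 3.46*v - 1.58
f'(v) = 14.58*v^2 - 0.84*v + 3.46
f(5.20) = 688.41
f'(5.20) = 393.34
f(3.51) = 215.55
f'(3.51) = 180.14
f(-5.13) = -686.51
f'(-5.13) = 391.47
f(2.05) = 45.62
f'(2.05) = 63.01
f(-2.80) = -121.25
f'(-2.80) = 120.12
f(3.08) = 147.09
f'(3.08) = 139.18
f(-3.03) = -151.12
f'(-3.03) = 139.86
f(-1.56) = -26.45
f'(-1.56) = 40.25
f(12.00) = 8377.54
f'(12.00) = 2092.90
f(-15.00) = -16550.48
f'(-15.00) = 3296.56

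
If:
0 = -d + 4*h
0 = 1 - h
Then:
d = 4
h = 1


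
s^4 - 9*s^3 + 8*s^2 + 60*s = s*(s - 6)*(s - 5)*(s + 2)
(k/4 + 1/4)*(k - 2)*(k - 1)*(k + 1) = k^4/4 - k^3/4 - 3*k^2/4 + k/4 + 1/2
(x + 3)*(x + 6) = x^2 + 9*x + 18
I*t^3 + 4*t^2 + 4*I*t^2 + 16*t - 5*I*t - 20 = (t + 5)*(t - 4*I)*(I*t - I)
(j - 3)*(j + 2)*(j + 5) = j^3 + 4*j^2 - 11*j - 30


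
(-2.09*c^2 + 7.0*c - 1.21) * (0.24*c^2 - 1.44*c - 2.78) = -0.5016*c^4 + 4.6896*c^3 - 4.5602*c^2 - 17.7176*c + 3.3638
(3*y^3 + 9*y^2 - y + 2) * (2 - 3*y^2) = -9*y^5 - 27*y^4 + 9*y^3 + 12*y^2 - 2*y + 4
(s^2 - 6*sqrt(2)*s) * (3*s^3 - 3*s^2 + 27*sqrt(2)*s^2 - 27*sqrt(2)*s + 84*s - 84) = 3*s^5 - 3*s^4 + 9*sqrt(2)*s^4 - 240*s^3 - 9*sqrt(2)*s^3 - 504*sqrt(2)*s^2 + 240*s^2 + 504*sqrt(2)*s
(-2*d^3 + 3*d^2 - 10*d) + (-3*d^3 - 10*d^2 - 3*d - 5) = -5*d^3 - 7*d^2 - 13*d - 5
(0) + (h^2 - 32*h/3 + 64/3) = h^2 - 32*h/3 + 64/3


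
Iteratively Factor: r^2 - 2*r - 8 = (r + 2)*(r - 4)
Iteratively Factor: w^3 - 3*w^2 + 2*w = (w - 2)*(w^2 - w) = w*(w - 2)*(w - 1)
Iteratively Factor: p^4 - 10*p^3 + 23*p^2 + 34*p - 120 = (p - 4)*(p^3 - 6*p^2 - p + 30) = (p - 4)*(p - 3)*(p^2 - 3*p - 10) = (p - 4)*(p - 3)*(p + 2)*(p - 5)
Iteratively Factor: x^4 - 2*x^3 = (x)*(x^3 - 2*x^2) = x^2*(x^2 - 2*x) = x^2*(x - 2)*(x)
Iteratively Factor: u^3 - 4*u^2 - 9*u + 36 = (u - 3)*(u^2 - u - 12) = (u - 3)*(u + 3)*(u - 4)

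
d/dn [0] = 0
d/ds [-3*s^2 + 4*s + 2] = 4 - 6*s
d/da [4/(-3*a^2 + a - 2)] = 4*(6*a - 1)/(3*a^2 - a + 2)^2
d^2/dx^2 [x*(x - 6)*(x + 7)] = 6*x + 2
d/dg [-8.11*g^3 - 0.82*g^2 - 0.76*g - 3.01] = -24.33*g^2 - 1.64*g - 0.76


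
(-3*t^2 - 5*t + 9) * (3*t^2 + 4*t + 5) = -9*t^4 - 27*t^3 - 8*t^2 + 11*t + 45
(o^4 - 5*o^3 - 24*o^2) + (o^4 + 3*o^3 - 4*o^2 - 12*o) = 2*o^4 - 2*o^3 - 28*o^2 - 12*o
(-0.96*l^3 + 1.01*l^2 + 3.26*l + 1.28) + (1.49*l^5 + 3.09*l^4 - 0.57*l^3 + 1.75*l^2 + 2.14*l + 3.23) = 1.49*l^5 + 3.09*l^4 - 1.53*l^3 + 2.76*l^2 + 5.4*l + 4.51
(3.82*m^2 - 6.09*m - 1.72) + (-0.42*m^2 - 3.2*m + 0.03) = 3.4*m^2 - 9.29*m - 1.69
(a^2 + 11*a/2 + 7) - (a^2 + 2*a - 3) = 7*a/2 + 10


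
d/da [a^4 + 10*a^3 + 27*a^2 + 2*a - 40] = 4*a^3 + 30*a^2 + 54*a + 2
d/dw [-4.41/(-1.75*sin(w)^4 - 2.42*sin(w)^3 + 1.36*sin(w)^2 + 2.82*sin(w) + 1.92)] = (-30.87*sin(w)^3 - 32.0166*sin(w)^2 + 11.9952*sin(w) + 12.4362)*cos(w)/(-1.75*sin(w)^4 - 2.42*sin(w)^3 + 1.36*sin(w)^2 + 2.82*sin(w) + 1.92)^2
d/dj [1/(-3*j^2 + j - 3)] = (6*j - 1)/(3*j^2 - j + 3)^2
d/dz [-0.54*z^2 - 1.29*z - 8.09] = -1.08*z - 1.29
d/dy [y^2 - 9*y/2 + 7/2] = 2*y - 9/2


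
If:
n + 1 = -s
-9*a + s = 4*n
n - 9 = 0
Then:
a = -46/9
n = 9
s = -10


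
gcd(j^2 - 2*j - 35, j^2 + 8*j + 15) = j + 5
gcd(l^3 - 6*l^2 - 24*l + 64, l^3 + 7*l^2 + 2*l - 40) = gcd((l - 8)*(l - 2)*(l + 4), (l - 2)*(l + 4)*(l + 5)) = l^2 + 2*l - 8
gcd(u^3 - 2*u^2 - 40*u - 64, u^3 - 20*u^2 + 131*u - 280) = u - 8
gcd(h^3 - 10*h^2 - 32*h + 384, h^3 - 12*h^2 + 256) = h^2 - 16*h + 64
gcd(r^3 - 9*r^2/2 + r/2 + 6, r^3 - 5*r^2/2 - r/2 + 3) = r^2 - r/2 - 3/2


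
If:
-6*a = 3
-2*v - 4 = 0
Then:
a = -1/2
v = -2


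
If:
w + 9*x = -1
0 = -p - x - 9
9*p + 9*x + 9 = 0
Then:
No Solution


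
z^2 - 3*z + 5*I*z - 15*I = (z - 3)*(z + 5*I)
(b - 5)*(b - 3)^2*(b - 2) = b^4 - 13*b^3 + 61*b^2 - 123*b + 90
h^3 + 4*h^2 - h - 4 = (h - 1)*(h + 1)*(h + 4)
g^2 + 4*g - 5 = (g - 1)*(g + 5)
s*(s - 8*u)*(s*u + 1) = s^3*u - 8*s^2*u^2 + s^2 - 8*s*u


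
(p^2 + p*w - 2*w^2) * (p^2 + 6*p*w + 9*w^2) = p^4 + 7*p^3*w + 13*p^2*w^2 - 3*p*w^3 - 18*w^4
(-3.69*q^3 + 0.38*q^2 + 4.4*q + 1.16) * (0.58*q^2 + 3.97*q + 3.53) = -2.1402*q^5 - 14.4289*q^4 - 8.9651*q^3 + 19.4822*q^2 + 20.1372*q + 4.0948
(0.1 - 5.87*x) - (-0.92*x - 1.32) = 1.42 - 4.95*x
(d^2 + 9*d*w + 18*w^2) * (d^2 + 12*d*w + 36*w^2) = d^4 + 21*d^3*w + 162*d^2*w^2 + 540*d*w^3 + 648*w^4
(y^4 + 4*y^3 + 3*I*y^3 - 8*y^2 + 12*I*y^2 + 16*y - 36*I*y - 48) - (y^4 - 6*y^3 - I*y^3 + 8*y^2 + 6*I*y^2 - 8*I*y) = 10*y^3 + 4*I*y^3 - 16*y^2 + 6*I*y^2 + 16*y - 28*I*y - 48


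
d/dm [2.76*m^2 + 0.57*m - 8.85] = 5.52*m + 0.57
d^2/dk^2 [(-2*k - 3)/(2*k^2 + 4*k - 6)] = (-4*(k + 1)^2*(2*k + 3) + (6*k + 7)*(k^2 + 2*k - 3))/(k^2 + 2*k - 3)^3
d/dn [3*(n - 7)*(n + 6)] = 6*n - 3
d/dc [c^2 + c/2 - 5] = 2*c + 1/2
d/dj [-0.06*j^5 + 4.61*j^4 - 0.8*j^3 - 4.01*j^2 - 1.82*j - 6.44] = -0.3*j^4 + 18.44*j^3 - 2.4*j^2 - 8.02*j - 1.82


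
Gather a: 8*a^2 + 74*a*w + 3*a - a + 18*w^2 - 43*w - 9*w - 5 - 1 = 8*a^2 + a*(74*w + 2) + 18*w^2 - 52*w - 6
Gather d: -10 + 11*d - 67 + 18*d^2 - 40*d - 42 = 18*d^2 - 29*d - 119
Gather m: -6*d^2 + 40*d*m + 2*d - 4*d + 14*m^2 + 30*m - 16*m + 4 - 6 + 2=-6*d^2 - 2*d + 14*m^2 + m*(40*d + 14)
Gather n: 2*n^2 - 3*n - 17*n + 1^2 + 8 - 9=2*n^2 - 20*n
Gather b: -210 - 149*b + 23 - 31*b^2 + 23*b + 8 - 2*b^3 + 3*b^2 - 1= -2*b^3 - 28*b^2 - 126*b - 180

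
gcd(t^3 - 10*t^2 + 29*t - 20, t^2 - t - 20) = t - 5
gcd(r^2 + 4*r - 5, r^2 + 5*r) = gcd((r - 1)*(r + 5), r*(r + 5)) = r + 5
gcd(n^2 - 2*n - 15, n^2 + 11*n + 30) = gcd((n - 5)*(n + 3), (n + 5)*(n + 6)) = 1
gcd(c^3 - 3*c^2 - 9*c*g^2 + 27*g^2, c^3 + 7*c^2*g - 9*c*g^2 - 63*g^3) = c^2 - 9*g^2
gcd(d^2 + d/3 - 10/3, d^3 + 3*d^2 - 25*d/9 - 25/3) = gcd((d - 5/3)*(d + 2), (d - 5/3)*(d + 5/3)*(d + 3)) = d - 5/3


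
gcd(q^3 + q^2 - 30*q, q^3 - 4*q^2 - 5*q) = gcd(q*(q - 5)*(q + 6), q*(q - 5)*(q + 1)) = q^2 - 5*q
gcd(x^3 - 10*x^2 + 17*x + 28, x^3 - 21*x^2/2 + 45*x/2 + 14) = x^2 - 11*x + 28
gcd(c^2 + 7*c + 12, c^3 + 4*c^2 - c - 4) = c + 4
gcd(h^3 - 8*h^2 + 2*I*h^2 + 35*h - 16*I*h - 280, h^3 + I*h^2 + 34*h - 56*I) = h + 7*I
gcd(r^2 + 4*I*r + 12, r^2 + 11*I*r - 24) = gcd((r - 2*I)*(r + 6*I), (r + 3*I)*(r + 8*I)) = 1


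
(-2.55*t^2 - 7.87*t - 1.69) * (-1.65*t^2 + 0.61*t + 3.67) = 4.2075*t^4 + 11.43*t^3 - 11.3707*t^2 - 29.9138*t - 6.2023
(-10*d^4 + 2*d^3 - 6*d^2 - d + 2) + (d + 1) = -10*d^4 + 2*d^3 - 6*d^2 + 3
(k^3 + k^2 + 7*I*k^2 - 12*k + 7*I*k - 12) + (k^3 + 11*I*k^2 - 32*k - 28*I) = 2*k^3 + k^2 + 18*I*k^2 - 44*k + 7*I*k - 12 - 28*I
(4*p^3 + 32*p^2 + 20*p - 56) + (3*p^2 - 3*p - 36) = 4*p^3 + 35*p^2 + 17*p - 92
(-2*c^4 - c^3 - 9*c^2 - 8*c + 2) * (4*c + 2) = -8*c^5 - 8*c^4 - 38*c^3 - 50*c^2 - 8*c + 4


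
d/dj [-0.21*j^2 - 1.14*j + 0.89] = -0.42*j - 1.14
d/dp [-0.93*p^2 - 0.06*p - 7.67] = -1.86*p - 0.06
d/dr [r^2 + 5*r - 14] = 2*r + 5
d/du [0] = 0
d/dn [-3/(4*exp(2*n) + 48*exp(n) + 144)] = 3*(exp(n) + 6)*exp(n)/(2*(exp(2*n) + 12*exp(n) + 36)^2)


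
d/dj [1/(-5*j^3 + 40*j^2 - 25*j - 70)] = (3*j^2 - 16*j + 5)/(5*(j^3 - 8*j^2 + 5*j + 14)^2)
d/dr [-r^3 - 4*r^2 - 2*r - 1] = -3*r^2 - 8*r - 2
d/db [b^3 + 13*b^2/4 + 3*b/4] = 3*b^2 + 13*b/2 + 3/4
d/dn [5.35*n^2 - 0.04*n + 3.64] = 10.7*n - 0.04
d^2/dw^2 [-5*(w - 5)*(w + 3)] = -10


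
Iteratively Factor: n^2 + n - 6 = (n + 3)*(n - 2)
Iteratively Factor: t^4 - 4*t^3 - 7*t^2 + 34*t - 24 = (t + 3)*(t^3 - 7*t^2 + 14*t - 8) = (t - 4)*(t + 3)*(t^2 - 3*t + 2) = (t - 4)*(t - 1)*(t + 3)*(t - 2)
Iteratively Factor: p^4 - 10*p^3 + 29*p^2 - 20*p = (p - 4)*(p^3 - 6*p^2 + 5*p) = p*(p - 4)*(p^2 - 6*p + 5) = p*(p - 4)*(p - 1)*(p - 5)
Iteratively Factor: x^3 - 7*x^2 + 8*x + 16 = (x + 1)*(x^2 - 8*x + 16) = (x - 4)*(x + 1)*(x - 4)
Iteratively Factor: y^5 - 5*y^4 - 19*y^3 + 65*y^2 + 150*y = (y + 3)*(y^4 - 8*y^3 + 5*y^2 + 50*y) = (y - 5)*(y + 3)*(y^3 - 3*y^2 - 10*y) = (y - 5)^2*(y + 3)*(y^2 + 2*y) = (y - 5)^2*(y + 2)*(y + 3)*(y)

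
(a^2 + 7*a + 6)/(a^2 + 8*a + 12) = (a + 1)/(a + 2)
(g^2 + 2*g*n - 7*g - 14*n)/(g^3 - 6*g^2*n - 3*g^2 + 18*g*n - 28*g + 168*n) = (g + 2*n)/(g^2 - 6*g*n + 4*g - 24*n)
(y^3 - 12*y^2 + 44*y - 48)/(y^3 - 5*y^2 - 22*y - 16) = (-y^3 + 12*y^2 - 44*y + 48)/(-y^3 + 5*y^2 + 22*y + 16)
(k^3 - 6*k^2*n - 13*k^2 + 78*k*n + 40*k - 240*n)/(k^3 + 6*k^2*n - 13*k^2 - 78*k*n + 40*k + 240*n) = (k - 6*n)/(k + 6*n)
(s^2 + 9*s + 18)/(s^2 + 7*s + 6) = (s + 3)/(s + 1)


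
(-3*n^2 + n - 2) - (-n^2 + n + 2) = -2*n^2 - 4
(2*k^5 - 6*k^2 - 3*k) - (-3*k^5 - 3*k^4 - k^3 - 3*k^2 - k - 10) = 5*k^5 + 3*k^4 + k^3 - 3*k^2 - 2*k + 10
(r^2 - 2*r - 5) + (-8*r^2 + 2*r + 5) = -7*r^2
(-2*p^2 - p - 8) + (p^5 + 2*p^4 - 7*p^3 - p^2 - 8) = p^5 + 2*p^4 - 7*p^3 - 3*p^2 - p - 16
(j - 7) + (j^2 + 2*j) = j^2 + 3*j - 7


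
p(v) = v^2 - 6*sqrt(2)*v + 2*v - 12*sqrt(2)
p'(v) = 2*v - 6*sqrt(2) + 2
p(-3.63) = 19.75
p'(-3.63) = -13.75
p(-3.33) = 15.71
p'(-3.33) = -13.15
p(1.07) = -22.76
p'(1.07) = -4.35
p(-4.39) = 30.77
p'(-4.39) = -15.27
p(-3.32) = 15.58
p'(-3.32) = -13.13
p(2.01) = -25.97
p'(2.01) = -2.47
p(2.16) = -26.31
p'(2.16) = -2.17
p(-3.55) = 18.65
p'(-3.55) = -13.59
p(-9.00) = 122.40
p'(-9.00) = -24.49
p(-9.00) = 122.40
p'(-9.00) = -24.49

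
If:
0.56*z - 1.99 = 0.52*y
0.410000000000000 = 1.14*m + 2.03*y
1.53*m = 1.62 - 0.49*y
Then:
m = 1.21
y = -0.48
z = 3.11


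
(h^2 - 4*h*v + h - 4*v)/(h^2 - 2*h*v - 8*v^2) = (h + 1)/(h + 2*v)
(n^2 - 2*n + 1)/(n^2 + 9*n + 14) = (n^2 - 2*n + 1)/(n^2 + 9*n + 14)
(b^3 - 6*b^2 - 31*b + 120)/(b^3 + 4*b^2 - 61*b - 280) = (b - 3)/(b + 7)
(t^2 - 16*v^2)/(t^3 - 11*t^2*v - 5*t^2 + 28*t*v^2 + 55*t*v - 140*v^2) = (t + 4*v)/(t^2 - 7*t*v - 5*t + 35*v)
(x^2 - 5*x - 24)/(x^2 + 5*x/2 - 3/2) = 2*(x - 8)/(2*x - 1)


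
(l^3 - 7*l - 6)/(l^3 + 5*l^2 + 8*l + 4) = (l - 3)/(l + 2)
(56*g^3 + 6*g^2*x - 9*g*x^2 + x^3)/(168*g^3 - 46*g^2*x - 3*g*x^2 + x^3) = (-14*g^2 - 5*g*x + x^2)/(-42*g^2 + g*x + x^2)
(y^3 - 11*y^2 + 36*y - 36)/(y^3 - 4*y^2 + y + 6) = (y - 6)/(y + 1)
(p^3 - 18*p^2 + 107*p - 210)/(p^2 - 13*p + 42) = p - 5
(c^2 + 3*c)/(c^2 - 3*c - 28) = c*(c + 3)/(c^2 - 3*c - 28)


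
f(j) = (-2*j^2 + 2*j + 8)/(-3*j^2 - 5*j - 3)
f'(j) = (2 - 4*j)/(-3*j^2 - 5*j - 3) + (6*j + 5)*(-2*j^2 + 2*j + 8)/(-3*j^2 - 5*j - 3)^2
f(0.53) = -1.31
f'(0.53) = 1.67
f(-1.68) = 0.33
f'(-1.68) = -2.30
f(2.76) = 0.04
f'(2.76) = 0.20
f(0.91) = -0.81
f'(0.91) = 1.01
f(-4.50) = 1.01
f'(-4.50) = 0.05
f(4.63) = 0.28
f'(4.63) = 0.08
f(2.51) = -0.01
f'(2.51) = 0.24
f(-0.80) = -5.57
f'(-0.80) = -4.44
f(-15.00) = 0.78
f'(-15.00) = 0.01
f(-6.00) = 0.94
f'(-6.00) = 0.04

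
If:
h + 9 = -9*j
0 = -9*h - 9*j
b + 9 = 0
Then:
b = -9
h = 9/8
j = -9/8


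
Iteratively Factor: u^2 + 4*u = (u + 4)*(u)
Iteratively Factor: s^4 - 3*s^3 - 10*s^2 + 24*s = (s + 3)*(s^3 - 6*s^2 + 8*s) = (s - 2)*(s + 3)*(s^2 - 4*s) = s*(s - 2)*(s + 3)*(s - 4)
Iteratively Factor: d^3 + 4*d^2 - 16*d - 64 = (d + 4)*(d^2 - 16) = (d - 4)*(d + 4)*(d + 4)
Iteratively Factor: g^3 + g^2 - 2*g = (g + 2)*(g^2 - g) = (g - 1)*(g + 2)*(g)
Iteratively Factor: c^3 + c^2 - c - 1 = (c + 1)*(c^2 - 1) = (c - 1)*(c + 1)*(c + 1)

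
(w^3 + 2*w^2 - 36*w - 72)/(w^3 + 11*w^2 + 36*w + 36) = (w - 6)/(w + 3)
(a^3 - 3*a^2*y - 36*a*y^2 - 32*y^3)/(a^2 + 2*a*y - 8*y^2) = (-a^2 + 7*a*y + 8*y^2)/(-a + 2*y)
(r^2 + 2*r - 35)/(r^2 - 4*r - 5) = (r + 7)/(r + 1)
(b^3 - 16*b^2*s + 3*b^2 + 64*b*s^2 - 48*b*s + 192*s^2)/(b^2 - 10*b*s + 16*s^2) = (-b^2 + 8*b*s - 3*b + 24*s)/(-b + 2*s)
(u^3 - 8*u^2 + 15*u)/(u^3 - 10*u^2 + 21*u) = (u - 5)/(u - 7)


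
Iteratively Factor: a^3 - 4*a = (a + 2)*(a^2 - 2*a) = a*(a + 2)*(a - 2)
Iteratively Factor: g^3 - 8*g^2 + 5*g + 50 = (g - 5)*(g^2 - 3*g - 10) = (g - 5)^2*(g + 2)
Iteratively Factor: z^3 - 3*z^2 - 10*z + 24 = (z - 2)*(z^2 - z - 12) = (z - 2)*(z + 3)*(z - 4)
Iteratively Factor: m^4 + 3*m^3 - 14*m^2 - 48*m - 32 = (m + 2)*(m^3 + m^2 - 16*m - 16) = (m + 1)*(m + 2)*(m^2 - 16) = (m - 4)*(m + 1)*(m + 2)*(m + 4)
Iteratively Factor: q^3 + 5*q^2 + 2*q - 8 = (q - 1)*(q^2 + 6*q + 8) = (q - 1)*(q + 2)*(q + 4)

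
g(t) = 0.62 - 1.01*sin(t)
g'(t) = -1.01*cos(t)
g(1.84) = -0.35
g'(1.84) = 0.27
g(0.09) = 0.53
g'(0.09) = -1.01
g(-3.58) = 0.19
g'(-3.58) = 0.91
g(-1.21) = 1.56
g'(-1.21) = -0.36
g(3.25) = 0.73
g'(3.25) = 1.00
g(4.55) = 1.62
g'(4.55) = 0.16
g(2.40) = -0.06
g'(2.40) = 0.74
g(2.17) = -0.21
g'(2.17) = 0.57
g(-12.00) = 0.08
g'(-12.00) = -0.85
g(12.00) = 1.16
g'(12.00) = -0.85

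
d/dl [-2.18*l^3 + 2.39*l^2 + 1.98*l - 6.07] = -6.54*l^2 + 4.78*l + 1.98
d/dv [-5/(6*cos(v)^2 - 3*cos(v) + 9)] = 5*(1 - 4*cos(v))*sin(v)/(3*(-cos(v) + cos(2*v) + 4)^2)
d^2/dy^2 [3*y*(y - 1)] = 6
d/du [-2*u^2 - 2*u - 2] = -4*u - 2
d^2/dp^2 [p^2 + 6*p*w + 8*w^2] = 2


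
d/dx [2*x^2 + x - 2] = 4*x + 1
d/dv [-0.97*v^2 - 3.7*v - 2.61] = -1.94*v - 3.7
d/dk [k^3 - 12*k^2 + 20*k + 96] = 3*k^2 - 24*k + 20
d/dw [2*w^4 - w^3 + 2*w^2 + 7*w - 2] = 8*w^3 - 3*w^2 + 4*w + 7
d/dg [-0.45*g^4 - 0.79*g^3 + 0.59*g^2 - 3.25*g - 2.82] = -1.8*g^3 - 2.37*g^2 + 1.18*g - 3.25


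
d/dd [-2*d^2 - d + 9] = -4*d - 1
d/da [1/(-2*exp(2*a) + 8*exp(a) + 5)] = 4*(exp(a) - 2)*exp(a)/(-2*exp(2*a) + 8*exp(a) + 5)^2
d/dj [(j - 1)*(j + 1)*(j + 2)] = 3*j^2 + 4*j - 1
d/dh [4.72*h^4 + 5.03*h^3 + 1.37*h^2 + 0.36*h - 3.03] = 18.88*h^3 + 15.09*h^2 + 2.74*h + 0.36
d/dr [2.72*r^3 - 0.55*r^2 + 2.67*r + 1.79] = 8.16*r^2 - 1.1*r + 2.67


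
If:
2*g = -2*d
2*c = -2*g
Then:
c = -g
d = -g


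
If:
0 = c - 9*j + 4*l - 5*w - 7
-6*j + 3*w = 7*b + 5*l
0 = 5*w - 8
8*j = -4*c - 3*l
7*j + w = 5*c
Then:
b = -3551/6755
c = -1103/1930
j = -1229/1930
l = 2374/965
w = 8/5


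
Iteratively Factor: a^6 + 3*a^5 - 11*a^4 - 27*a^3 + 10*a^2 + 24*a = (a - 3)*(a^5 + 6*a^4 + 7*a^3 - 6*a^2 - 8*a) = a*(a - 3)*(a^4 + 6*a^3 + 7*a^2 - 6*a - 8) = a*(a - 3)*(a + 4)*(a^3 + 2*a^2 - a - 2) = a*(a - 3)*(a - 1)*(a + 4)*(a^2 + 3*a + 2) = a*(a - 3)*(a - 1)*(a + 1)*(a + 4)*(a + 2)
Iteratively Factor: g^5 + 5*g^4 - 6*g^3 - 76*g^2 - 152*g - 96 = (g + 2)*(g^4 + 3*g^3 - 12*g^2 - 52*g - 48) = (g - 4)*(g + 2)*(g^3 + 7*g^2 + 16*g + 12) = (g - 4)*(g + 2)*(g + 3)*(g^2 + 4*g + 4) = (g - 4)*(g + 2)^2*(g + 3)*(g + 2)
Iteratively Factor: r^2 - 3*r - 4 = (r + 1)*(r - 4)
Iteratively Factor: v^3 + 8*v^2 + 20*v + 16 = (v + 2)*(v^2 + 6*v + 8) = (v + 2)*(v + 4)*(v + 2)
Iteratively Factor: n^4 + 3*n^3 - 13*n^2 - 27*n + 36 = (n + 3)*(n^3 - 13*n + 12) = (n - 1)*(n + 3)*(n^2 + n - 12) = (n - 1)*(n + 3)*(n + 4)*(n - 3)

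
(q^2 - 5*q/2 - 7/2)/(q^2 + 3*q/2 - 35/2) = (q + 1)/(q + 5)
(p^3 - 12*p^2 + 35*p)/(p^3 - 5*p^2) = (p - 7)/p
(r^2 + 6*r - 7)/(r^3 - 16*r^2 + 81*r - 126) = (r^2 + 6*r - 7)/(r^3 - 16*r^2 + 81*r - 126)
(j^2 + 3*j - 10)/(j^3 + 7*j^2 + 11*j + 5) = (j - 2)/(j^2 + 2*j + 1)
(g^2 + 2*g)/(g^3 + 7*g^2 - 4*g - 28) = g/(g^2 + 5*g - 14)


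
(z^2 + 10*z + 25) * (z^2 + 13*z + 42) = z^4 + 23*z^3 + 197*z^2 + 745*z + 1050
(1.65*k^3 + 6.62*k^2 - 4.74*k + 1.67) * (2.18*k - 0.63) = 3.597*k^4 + 13.3921*k^3 - 14.5038*k^2 + 6.6268*k - 1.0521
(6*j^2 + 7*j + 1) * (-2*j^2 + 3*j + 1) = -12*j^4 + 4*j^3 + 25*j^2 + 10*j + 1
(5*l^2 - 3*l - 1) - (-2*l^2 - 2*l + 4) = 7*l^2 - l - 5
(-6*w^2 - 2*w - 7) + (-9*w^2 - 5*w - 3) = -15*w^2 - 7*w - 10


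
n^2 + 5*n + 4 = (n + 1)*(n + 4)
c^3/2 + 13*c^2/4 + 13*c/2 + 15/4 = (c/2 + 1/2)*(c + 5/2)*(c + 3)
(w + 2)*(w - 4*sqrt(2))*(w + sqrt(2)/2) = w^3 - 7*sqrt(2)*w^2/2 + 2*w^2 - 7*sqrt(2)*w - 4*w - 8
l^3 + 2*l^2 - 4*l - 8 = (l - 2)*(l + 2)^2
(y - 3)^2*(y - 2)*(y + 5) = y^4 - 3*y^3 - 19*y^2 + 87*y - 90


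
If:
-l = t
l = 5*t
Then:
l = 0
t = 0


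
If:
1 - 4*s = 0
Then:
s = 1/4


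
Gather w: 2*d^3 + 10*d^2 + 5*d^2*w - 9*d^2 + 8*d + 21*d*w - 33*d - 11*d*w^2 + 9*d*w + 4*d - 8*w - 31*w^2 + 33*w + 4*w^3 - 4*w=2*d^3 + d^2 - 21*d + 4*w^3 + w^2*(-11*d - 31) + w*(5*d^2 + 30*d + 21)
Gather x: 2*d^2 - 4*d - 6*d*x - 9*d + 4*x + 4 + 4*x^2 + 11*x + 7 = 2*d^2 - 13*d + 4*x^2 + x*(15 - 6*d) + 11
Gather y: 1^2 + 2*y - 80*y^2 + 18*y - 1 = -80*y^2 + 20*y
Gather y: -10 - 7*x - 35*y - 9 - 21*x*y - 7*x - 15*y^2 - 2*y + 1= -14*x - 15*y^2 + y*(-21*x - 37) - 18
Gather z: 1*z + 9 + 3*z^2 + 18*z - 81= 3*z^2 + 19*z - 72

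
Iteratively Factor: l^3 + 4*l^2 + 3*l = (l + 1)*(l^2 + 3*l) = (l + 1)*(l + 3)*(l)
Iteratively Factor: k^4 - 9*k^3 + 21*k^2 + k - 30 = (k - 5)*(k^3 - 4*k^2 + k + 6) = (k - 5)*(k - 3)*(k^2 - k - 2) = (k - 5)*(k - 3)*(k - 2)*(k + 1)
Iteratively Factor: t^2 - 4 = (t - 2)*(t + 2)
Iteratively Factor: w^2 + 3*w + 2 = (w + 1)*(w + 2)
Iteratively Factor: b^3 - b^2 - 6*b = (b)*(b^2 - b - 6) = b*(b - 3)*(b + 2)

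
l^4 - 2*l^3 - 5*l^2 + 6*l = l*(l - 3)*(l - 1)*(l + 2)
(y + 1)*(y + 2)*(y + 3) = y^3 + 6*y^2 + 11*y + 6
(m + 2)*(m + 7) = m^2 + 9*m + 14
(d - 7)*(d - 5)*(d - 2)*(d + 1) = d^4 - 13*d^3 + 45*d^2 - 11*d - 70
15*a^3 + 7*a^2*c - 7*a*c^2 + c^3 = (-5*a + c)*(-3*a + c)*(a + c)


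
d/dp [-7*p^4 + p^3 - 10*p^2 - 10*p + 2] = -28*p^3 + 3*p^2 - 20*p - 10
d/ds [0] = 0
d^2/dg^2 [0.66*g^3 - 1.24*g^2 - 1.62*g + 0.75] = 3.96*g - 2.48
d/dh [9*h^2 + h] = 18*h + 1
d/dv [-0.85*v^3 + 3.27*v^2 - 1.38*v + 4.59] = -2.55*v^2 + 6.54*v - 1.38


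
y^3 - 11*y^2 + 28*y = y*(y - 7)*(y - 4)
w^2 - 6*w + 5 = (w - 5)*(w - 1)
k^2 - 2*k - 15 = (k - 5)*(k + 3)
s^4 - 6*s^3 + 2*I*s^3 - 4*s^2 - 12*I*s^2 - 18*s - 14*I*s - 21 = (s - 7)*(s + 1)*(s - I)*(s + 3*I)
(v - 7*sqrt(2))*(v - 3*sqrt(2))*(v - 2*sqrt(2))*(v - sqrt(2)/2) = v^4 - 25*sqrt(2)*v^3/2 + 94*v^2 - 125*sqrt(2)*v + 84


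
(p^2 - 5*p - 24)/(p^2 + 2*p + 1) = (p^2 - 5*p - 24)/(p^2 + 2*p + 1)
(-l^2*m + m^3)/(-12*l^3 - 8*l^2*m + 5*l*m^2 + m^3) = m*(l - m)/(12*l^2 - 4*l*m - m^2)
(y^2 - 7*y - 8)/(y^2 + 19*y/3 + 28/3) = 3*(y^2 - 7*y - 8)/(3*y^2 + 19*y + 28)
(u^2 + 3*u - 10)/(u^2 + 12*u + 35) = (u - 2)/(u + 7)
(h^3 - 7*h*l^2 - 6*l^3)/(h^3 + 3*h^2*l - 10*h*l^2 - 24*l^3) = (h + l)/(h + 4*l)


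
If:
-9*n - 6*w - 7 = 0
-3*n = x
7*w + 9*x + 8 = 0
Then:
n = -1/225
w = -29/25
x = 1/75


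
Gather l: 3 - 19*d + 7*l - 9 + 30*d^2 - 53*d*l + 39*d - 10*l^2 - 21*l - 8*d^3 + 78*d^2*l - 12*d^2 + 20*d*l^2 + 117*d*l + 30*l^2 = -8*d^3 + 18*d^2 + 20*d + l^2*(20*d + 20) + l*(78*d^2 + 64*d - 14) - 6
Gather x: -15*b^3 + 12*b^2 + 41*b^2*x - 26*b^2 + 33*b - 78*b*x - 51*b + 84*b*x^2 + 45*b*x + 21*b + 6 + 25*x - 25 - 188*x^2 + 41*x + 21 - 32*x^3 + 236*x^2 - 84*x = -15*b^3 - 14*b^2 + 3*b - 32*x^3 + x^2*(84*b + 48) + x*(41*b^2 - 33*b - 18) + 2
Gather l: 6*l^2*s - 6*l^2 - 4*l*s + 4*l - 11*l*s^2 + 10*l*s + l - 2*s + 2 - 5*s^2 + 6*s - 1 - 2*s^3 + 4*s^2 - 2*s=l^2*(6*s - 6) + l*(-11*s^2 + 6*s + 5) - 2*s^3 - s^2 + 2*s + 1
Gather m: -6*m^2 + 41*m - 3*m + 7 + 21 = -6*m^2 + 38*m + 28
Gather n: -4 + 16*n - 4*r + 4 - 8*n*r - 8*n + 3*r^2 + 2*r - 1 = n*(8 - 8*r) + 3*r^2 - 2*r - 1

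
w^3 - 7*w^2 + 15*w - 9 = (w - 3)^2*(w - 1)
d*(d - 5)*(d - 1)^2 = d^4 - 7*d^3 + 11*d^2 - 5*d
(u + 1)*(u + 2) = u^2 + 3*u + 2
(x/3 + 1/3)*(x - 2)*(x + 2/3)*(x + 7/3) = x^4/3 + 2*x^3/3 - 31*x^2/27 - 68*x/27 - 28/27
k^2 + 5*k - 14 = (k - 2)*(k + 7)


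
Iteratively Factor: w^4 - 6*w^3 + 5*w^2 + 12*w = (w + 1)*(w^3 - 7*w^2 + 12*w) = w*(w + 1)*(w^2 - 7*w + 12) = w*(w - 3)*(w + 1)*(w - 4)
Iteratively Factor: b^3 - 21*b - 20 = (b - 5)*(b^2 + 5*b + 4) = (b - 5)*(b + 4)*(b + 1)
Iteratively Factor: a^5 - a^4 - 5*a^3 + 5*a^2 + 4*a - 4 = (a + 1)*(a^4 - 2*a^3 - 3*a^2 + 8*a - 4) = (a - 2)*(a + 1)*(a^3 - 3*a + 2) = (a - 2)*(a + 1)*(a + 2)*(a^2 - 2*a + 1) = (a - 2)*(a - 1)*(a + 1)*(a + 2)*(a - 1)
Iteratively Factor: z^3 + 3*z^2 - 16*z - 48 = (z + 4)*(z^2 - z - 12) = (z - 4)*(z + 4)*(z + 3)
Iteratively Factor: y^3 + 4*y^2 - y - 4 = (y + 1)*(y^2 + 3*y - 4) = (y + 1)*(y + 4)*(y - 1)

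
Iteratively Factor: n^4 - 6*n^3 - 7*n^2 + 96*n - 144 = (n - 3)*(n^3 - 3*n^2 - 16*n + 48) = (n - 3)^2*(n^2 - 16) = (n - 4)*(n - 3)^2*(n + 4)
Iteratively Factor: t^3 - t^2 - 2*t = (t)*(t^2 - t - 2) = t*(t + 1)*(t - 2)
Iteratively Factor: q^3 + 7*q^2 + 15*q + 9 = (q + 3)*(q^2 + 4*q + 3) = (q + 1)*(q + 3)*(q + 3)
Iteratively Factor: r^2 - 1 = (r - 1)*(r + 1)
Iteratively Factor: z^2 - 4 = (z - 2)*(z + 2)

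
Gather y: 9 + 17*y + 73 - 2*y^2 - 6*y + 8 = -2*y^2 + 11*y + 90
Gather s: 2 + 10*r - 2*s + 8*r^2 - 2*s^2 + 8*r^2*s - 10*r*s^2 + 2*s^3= 8*r^2 + 10*r + 2*s^3 + s^2*(-10*r - 2) + s*(8*r^2 - 2) + 2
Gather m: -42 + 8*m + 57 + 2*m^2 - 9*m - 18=2*m^2 - m - 3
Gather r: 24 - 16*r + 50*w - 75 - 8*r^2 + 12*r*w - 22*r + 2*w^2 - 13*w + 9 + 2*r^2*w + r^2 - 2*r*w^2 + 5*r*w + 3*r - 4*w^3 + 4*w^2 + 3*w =r^2*(2*w - 7) + r*(-2*w^2 + 17*w - 35) - 4*w^3 + 6*w^2 + 40*w - 42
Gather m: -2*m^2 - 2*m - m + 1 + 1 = -2*m^2 - 3*m + 2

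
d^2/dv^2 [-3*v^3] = -18*v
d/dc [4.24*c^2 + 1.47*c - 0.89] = 8.48*c + 1.47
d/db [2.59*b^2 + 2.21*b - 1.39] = 5.18*b + 2.21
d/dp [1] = 0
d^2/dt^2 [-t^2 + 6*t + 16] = -2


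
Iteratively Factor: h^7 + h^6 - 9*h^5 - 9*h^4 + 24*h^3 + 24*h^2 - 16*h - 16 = (h + 2)*(h^6 - h^5 - 7*h^4 + 5*h^3 + 14*h^2 - 4*h - 8) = (h + 1)*(h + 2)*(h^5 - 2*h^4 - 5*h^3 + 10*h^2 + 4*h - 8) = (h - 2)*(h + 1)*(h + 2)*(h^4 - 5*h^2 + 4) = (h - 2)^2*(h + 1)*(h + 2)*(h^3 + 2*h^2 - h - 2) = (h - 2)^2*(h + 1)*(h + 2)^2*(h^2 - 1) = (h - 2)^2*(h - 1)*(h + 1)*(h + 2)^2*(h + 1)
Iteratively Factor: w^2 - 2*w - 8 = (w - 4)*(w + 2)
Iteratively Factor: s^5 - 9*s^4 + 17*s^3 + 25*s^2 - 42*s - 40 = (s - 2)*(s^4 - 7*s^3 + 3*s^2 + 31*s + 20) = (s - 5)*(s - 2)*(s^3 - 2*s^2 - 7*s - 4) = (s - 5)*(s - 4)*(s - 2)*(s^2 + 2*s + 1) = (s - 5)*(s - 4)*(s - 2)*(s + 1)*(s + 1)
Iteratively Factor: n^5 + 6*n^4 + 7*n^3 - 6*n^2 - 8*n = (n + 1)*(n^4 + 5*n^3 + 2*n^2 - 8*n) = (n - 1)*(n + 1)*(n^3 + 6*n^2 + 8*n) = n*(n - 1)*(n + 1)*(n^2 + 6*n + 8) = n*(n - 1)*(n + 1)*(n + 4)*(n + 2)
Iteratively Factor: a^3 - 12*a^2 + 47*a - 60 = (a - 3)*(a^2 - 9*a + 20) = (a - 5)*(a - 3)*(a - 4)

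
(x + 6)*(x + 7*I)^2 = x^3 + 6*x^2 + 14*I*x^2 - 49*x + 84*I*x - 294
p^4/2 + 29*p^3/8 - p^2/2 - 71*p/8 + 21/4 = (p/2 + 1)*(p - 1)*(p - 3/4)*(p + 7)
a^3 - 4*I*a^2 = a^2*(a - 4*I)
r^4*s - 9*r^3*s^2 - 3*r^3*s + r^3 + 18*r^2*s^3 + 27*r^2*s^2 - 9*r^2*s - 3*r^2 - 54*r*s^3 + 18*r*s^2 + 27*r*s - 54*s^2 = (r - 3)*(r - 6*s)*(r - 3*s)*(r*s + 1)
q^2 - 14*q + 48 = (q - 8)*(q - 6)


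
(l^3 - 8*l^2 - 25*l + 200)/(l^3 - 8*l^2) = 1 - 25/l^2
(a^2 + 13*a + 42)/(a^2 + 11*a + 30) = (a + 7)/(a + 5)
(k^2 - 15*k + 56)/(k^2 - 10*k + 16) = (k - 7)/(k - 2)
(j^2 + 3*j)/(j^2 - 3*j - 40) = j*(j + 3)/(j^2 - 3*j - 40)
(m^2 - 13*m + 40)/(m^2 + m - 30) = (m - 8)/(m + 6)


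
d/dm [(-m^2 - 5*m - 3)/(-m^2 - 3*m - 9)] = 2*(-m^2 + 6*m + 18)/(m^4 + 6*m^3 + 27*m^2 + 54*m + 81)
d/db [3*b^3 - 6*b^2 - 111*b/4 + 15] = 9*b^2 - 12*b - 111/4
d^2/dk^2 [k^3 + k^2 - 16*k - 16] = 6*k + 2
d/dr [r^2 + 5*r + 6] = 2*r + 5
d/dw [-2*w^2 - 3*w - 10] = -4*w - 3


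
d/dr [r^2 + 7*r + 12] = 2*r + 7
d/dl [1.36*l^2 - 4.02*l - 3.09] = 2.72*l - 4.02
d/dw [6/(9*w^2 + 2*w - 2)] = 12*(-9*w - 1)/(9*w^2 + 2*w - 2)^2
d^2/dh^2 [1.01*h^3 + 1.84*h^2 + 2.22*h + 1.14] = 6.06*h + 3.68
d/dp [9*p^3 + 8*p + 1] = 27*p^2 + 8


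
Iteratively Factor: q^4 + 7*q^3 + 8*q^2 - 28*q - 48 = (q + 2)*(q^3 + 5*q^2 - 2*q - 24) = (q + 2)*(q + 3)*(q^2 + 2*q - 8) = (q + 2)*(q + 3)*(q + 4)*(q - 2)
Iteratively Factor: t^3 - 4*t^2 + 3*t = (t - 3)*(t^2 - t) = (t - 3)*(t - 1)*(t)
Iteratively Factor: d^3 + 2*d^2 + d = (d)*(d^2 + 2*d + 1) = d*(d + 1)*(d + 1)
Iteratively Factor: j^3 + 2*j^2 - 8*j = (j)*(j^2 + 2*j - 8) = j*(j + 4)*(j - 2)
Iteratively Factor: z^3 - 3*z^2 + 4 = (z - 2)*(z^2 - z - 2) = (z - 2)*(z + 1)*(z - 2)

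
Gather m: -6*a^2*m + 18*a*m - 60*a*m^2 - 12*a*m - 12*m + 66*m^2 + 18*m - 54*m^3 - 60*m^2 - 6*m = -54*m^3 + m^2*(6 - 60*a) + m*(-6*a^2 + 6*a)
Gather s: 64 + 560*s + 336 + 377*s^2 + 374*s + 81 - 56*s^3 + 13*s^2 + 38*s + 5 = -56*s^3 + 390*s^2 + 972*s + 486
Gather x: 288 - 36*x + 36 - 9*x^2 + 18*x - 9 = -9*x^2 - 18*x + 315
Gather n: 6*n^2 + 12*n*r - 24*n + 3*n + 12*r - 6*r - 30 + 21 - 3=6*n^2 + n*(12*r - 21) + 6*r - 12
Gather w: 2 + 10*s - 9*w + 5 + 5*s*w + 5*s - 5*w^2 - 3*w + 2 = 15*s - 5*w^2 + w*(5*s - 12) + 9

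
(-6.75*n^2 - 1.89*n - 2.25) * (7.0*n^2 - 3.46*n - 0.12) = -47.25*n^4 + 10.125*n^3 - 8.4006*n^2 + 8.0118*n + 0.27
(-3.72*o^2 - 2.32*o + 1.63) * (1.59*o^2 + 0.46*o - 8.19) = -5.9148*o^4 - 5.4*o^3 + 31.9913*o^2 + 19.7506*o - 13.3497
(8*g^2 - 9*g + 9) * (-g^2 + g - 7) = -8*g^4 + 17*g^3 - 74*g^2 + 72*g - 63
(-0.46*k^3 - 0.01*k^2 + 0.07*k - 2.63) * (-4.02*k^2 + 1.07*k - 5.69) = 1.8492*k^5 - 0.452*k^4 + 2.3253*k^3 + 10.7044*k^2 - 3.2124*k + 14.9647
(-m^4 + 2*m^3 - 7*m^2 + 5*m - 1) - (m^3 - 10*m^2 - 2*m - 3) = -m^4 + m^3 + 3*m^2 + 7*m + 2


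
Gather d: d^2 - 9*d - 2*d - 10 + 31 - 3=d^2 - 11*d + 18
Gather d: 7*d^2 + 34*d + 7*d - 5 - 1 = 7*d^2 + 41*d - 6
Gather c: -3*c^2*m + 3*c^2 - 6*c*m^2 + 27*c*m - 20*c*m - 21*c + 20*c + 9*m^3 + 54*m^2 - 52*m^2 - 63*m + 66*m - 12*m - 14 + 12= c^2*(3 - 3*m) + c*(-6*m^2 + 7*m - 1) + 9*m^3 + 2*m^2 - 9*m - 2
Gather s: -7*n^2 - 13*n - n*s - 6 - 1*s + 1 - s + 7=-7*n^2 - 13*n + s*(-n - 2) + 2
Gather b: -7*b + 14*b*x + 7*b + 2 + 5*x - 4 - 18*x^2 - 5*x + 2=14*b*x - 18*x^2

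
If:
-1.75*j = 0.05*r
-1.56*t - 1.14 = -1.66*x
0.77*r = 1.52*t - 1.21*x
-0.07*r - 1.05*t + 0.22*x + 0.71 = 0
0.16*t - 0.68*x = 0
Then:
No Solution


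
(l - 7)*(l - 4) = l^2 - 11*l + 28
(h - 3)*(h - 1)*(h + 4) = h^3 - 13*h + 12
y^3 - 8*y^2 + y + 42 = (y - 7)*(y - 3)*(y + 2)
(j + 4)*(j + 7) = j^2 + 11*j + 28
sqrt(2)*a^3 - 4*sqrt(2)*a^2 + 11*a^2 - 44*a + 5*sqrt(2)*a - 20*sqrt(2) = (a - 4)*(a + 5*sqrt(2))*(sqrt(2)*a + 1)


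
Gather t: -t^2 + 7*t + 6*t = -t^2 + 13*t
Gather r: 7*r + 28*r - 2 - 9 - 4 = 35*r - 15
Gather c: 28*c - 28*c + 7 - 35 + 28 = 0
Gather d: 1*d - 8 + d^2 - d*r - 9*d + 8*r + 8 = d^2 + d*(-r - 8) + 8*r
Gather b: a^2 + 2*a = a^2 + 2*a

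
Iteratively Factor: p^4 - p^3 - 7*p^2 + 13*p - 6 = (p - 2)*(p^3 + p^2 - 5*p + 3) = (p - 2)*(p + 3)*(p^2 - 2*p + 1) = (p - 2)*(p - 1)*(p + 3)*(p - 1)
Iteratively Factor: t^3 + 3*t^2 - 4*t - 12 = (t - 2)*(t^2 + 5*t + 6) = (t - 2)*(t + 3)*(t + 2)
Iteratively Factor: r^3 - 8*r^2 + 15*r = (r - 5)*(r^2 - 3*r) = (r - 5)*(r - 3)*(r)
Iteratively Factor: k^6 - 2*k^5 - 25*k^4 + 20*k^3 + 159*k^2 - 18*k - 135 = (k - 5)*(k^5 + 3*k^4 - 10*k^3 - 30*k^2 + 9*k + 27) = (k - 5)*(k + 3)*(k^4 - 10*k^2 + 9) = (k - 5)*(k + 3)^2*(k^3 - 3*k^2 - k + 3) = (k - 5)*(k - 3)*(k + 3)^2*(k^2 - 1) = (k - 5)*(k - 3)*(k + 1)*(k + 3)^2*(k - 1)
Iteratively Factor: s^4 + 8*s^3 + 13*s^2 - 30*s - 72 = (s + 4)*(s^3 + 4*s^2 - 3*s - 18) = (s + 3)*(s + 4)*(s^2 + s - 6) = (s - 2)*(s + 3)*(s + 4)*(s + 3)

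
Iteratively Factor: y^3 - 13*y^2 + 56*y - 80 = (y - 5)*(y^2 - 8*y + 16) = (y - 5)*(y - 4)*(y - 4)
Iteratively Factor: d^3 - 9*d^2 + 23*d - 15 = (d - 1)*(d^2 - 8*d + 15) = (d - 3)*(d - 1)*(d - 5)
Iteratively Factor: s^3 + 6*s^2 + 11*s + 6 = (s + 2)*(s^2 + 4*s + 3) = (s + 2)*(s + 3)*(s + 1)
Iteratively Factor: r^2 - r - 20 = (r + 4)*(r - 5)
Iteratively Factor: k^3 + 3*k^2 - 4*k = (k - 1)*(k^2 + 4*k) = (k - 1)*(k + 4)*(k)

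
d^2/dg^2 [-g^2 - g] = -2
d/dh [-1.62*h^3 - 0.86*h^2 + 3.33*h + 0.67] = -4.86*h^2 - 1.72*h + 3.33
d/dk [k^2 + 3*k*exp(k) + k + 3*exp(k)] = 3*k*exp(k) + 2*k + 6*exp(k) + 1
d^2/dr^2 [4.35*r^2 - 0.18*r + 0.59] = 8.70000000000000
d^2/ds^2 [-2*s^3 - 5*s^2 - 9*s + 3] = -12*s - 10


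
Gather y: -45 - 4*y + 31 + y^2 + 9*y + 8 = y^2 + 5*y - 6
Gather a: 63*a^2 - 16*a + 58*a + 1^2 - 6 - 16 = 63*a^2 + 42*a - 21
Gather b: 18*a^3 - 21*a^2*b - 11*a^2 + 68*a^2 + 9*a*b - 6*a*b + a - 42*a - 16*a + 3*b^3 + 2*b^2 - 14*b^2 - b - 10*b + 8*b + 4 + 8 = 18*a^3 + 57*a^2 - 57*a + 3*b^3 - 12*b^2 + b*(-21*a^2 + 3*a - 3) + 12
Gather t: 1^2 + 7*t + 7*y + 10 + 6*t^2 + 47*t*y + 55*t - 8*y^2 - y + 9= 6*t^2 + t*(47*y + 62) - 8*y^2 + 6*y + 20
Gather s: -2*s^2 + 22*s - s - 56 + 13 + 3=-2*s^2 + 21*s - 40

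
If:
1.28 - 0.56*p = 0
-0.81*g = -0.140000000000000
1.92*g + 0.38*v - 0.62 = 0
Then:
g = 0.17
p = 2.29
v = 0.76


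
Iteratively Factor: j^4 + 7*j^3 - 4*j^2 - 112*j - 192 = (j + 4)*(j^3 + 3*j^2 - 16*j - 48) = (j + 3)*(j + 4)*(j^2 - 16) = (j - 4)*(j + 3)*(j + 4)*(j + 4)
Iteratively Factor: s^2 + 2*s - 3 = (s - 1)*(s + 3)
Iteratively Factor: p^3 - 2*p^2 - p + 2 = (p - 2)*(p^2 - 1) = (p - 2)*(p + 1)*(p - 1)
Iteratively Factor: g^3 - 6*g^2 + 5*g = (g)*(g^2 - 6*g + 5) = g*(g - 5)*(g - 1)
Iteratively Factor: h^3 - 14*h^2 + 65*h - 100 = (h - 5)*(h^2 - 9*h + 20) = (h - 5)*(h - 4)*(h - 5)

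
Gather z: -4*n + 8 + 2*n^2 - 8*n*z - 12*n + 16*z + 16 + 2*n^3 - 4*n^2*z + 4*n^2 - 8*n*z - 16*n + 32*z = 2*n^3 + 6*n^2 - 32*n + z*(-4*n^2 - 16*n + 48) + 24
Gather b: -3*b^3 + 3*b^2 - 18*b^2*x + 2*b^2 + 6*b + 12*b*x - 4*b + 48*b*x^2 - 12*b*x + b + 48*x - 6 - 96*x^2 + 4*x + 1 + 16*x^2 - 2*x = -3*b^3 + b^2*(5 - 18*x) + b*(48*x^2 + 3) - 80*x^2 + 50*x - 5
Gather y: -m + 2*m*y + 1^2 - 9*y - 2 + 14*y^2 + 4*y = -m + 14*y^2 + y*(2*m - 5) - 1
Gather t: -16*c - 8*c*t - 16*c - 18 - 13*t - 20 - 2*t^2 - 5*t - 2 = -32*c - 2*t^2 + t*(-8*c - 18) - 40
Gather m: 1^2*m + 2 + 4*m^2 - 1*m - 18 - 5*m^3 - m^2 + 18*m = -5*m^3 + 3*m^2 + 18*m - 16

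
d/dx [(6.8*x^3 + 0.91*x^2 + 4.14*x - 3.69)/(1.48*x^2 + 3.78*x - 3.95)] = (10.064*x^4 + 51.408*x^3 - 83.2674*x^2 + 3.7334*x - 2.4048)/(2.1904*x^4 + 11.1888*x^3 + 2.5964*x^2 - 29.862*x + 15.6025)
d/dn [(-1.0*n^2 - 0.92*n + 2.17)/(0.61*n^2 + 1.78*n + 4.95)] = (-1.2188*n^2 - 12.5474*n - 8.4166)/(0.3721*n^4 + 2.1716*n^3 + 9.2074*n^2 + 17.622*n + 24.5025)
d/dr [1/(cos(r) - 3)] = sin(r)/(cos(r) - 3)^2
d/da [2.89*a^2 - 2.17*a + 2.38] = 5.78*a - 2.17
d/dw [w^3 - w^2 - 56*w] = 3*w^2 - 2*w - 56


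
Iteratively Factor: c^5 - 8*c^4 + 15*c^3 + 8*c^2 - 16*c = (c - 4)*(c^4 - 4*c^3 - c^2 + 4*c) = c*(c - 4)*(c^3 - 4*c^2 - c + 4) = c*(c - 4)*(c + 1)*(c^2 - 5*c + 4) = c*(c - 4)^2*(c + 1)*(c - 1)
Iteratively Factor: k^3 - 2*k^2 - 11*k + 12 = (k + 3)*(k^2 - 5*k + 4) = (k - 1)*(k + 3)*(k - 4)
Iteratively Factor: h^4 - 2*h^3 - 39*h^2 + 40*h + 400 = (h + 4)*(h^3 - 6*h^2 - 15*h + 100) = (h - 5)*(h + 4)*(h^2 - h - 20) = (h - 5)^2*(h + 4)*(h + 4)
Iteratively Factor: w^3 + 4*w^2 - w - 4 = (w - 1)*(w^2 + 5*w + 4) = (w - 1)*(w + 1)*(w + 4)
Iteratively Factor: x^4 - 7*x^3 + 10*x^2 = (x)*(x^3 - 7*x^2 + 10*x) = x*(x - 5)*(x^2 - 2*x) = x^2*(x - 5)*(x - 2)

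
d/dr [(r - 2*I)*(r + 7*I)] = 2*r + 5*I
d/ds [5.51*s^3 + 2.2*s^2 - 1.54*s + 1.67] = 16.53*s^2 + 4.4*s - 1.54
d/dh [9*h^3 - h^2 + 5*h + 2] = 27*h^2 - 2*h + 5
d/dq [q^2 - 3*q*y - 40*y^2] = 2*q - 3*y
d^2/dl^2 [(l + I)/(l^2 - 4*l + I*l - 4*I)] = 2/(l^3 - 12*l^2 + 48*l - 64)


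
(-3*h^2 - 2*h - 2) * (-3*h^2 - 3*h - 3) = 9*h^4 + 15*h^3 + 21*h^2 + 12*h + 6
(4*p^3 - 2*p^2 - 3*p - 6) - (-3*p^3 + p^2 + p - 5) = 7*p^3 - 3*p^2 - 4*p - 1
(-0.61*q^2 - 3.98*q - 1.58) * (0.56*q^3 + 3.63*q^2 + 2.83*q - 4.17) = -0.3416*q^5 - 4.4431*q^4 - 17.0585*q^3 - 14.4551*q^2 + 12.1252*q + 6.5886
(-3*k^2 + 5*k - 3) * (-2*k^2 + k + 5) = 6*k^4 - 13*k^3 - 4*k^2 + 22*k - 15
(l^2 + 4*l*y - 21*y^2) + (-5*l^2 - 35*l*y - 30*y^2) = -4*l^2 - 31*l*y - 51*y^2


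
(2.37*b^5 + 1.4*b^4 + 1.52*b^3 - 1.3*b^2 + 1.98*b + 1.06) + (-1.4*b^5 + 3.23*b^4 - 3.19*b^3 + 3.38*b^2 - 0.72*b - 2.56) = 0.97*b^5 + 4.63*b^4 - 1.67*b^3 + 2.08*b^2 + 1.26*b - 1.5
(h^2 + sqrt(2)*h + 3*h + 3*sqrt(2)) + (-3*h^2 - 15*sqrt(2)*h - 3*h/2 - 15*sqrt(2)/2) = -2*h^2 - 14*sqrt(2)*h + 3*h/2 - 9*sqrt(2)/2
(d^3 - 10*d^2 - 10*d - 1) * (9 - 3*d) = -3*d^4 + 39*d^3 - 60*d^2 - 87*d - 9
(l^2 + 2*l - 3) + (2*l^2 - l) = 3*l^2 + l - 3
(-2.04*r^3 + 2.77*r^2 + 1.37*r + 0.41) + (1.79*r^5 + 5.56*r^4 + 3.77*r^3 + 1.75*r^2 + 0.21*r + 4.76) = 1.79*r^5 + 5.56*r^4 + 1.73*r^3 + 4.52*r^2 + 1.58*r + 5.17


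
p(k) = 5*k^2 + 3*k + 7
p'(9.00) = 93.00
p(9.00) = 439.00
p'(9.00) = 93.00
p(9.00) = 439.00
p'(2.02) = 23.20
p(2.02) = 33.46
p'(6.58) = 68.80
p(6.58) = 243.22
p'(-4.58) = -42.80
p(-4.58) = 98.14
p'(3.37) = 36.70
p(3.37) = 73.89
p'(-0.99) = -6.90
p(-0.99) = 8.93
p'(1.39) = 16.90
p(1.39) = 20.83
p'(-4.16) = -38.60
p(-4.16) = 81.05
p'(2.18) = 24.80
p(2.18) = 37.30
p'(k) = 10*k + 3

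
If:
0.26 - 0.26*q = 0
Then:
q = 1.00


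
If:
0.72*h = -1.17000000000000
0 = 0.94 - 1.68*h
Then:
No Solution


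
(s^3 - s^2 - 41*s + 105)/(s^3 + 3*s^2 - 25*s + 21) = (s - 5)/(s - 1)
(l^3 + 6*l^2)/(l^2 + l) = l*(l + 6)/(l + 1)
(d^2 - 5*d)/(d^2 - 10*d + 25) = d/(d - 5)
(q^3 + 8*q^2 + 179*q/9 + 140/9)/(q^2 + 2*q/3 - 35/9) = (3*q^2 + 17*q + 20)/(3*q - 5)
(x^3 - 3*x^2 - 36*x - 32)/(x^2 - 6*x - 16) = (x^2 + 5*x + 4)/(x + 2)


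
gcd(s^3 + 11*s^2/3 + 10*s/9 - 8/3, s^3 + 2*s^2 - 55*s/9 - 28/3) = s^2 + 13*s/3 + 4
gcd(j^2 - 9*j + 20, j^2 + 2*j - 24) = j - 4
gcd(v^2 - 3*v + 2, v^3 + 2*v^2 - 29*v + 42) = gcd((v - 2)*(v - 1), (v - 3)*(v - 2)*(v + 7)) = v - 2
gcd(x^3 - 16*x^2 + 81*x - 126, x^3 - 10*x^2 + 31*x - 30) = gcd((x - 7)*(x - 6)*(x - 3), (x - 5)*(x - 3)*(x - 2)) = x - 3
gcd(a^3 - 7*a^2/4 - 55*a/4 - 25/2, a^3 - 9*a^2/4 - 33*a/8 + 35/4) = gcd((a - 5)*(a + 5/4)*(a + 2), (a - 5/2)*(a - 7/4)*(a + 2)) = a + 2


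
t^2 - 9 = (t - 3)*(t + 3)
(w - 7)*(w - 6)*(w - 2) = w^3 - 15*w^2 + 68*w - 84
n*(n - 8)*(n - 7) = n^3 - 15*n^2 + 56*n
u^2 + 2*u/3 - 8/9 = (u - 2/3)*(u + 4/3)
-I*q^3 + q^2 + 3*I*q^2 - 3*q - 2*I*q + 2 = (q - 2)*(q + I)*(-I*q + I)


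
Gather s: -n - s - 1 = -n - s - 1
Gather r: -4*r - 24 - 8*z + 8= -4*r - 8*z - 16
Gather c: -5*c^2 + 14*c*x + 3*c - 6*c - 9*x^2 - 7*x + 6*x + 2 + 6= -5*c^2 + c*(14*x - 3) - 9*x^2 - x + 8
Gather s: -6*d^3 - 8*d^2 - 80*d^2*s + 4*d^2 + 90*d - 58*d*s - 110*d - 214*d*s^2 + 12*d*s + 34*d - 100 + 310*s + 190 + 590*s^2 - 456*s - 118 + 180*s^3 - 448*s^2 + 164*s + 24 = -6*d^3 - 4*d^2 + 14*d + 180*s^3 + s^2*(142 - 214*d) + s*(-80*d^2 - 46*d + 18) - 4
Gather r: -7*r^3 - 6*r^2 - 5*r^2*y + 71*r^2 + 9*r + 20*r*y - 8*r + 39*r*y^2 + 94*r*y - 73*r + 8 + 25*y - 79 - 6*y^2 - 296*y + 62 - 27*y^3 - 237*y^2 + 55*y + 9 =-7*r^3 + r^2*(65 - 5*y) + r*(39*y^2 + 114*y - 72) - 27*y^3 - 243*y^2 - 216*y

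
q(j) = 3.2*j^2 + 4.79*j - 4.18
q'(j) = 6.4*j + 4.79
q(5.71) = 127.50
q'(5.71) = 41.33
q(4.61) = 85.91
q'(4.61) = 34.29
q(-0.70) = -5.96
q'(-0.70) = 0.31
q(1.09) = 4.84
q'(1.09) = 11.77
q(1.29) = 7.32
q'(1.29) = 13.05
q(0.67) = 0.47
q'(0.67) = 9.08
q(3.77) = 59.36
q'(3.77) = 28.92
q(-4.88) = 48.65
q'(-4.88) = -26.44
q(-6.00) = 82.28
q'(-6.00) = -33.61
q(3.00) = 38.99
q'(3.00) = 23.99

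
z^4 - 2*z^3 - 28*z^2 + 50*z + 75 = (z - 5)*(z - 3)*(z + 1)*(z + 5)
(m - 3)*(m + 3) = m^2 - 9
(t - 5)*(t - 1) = t^2 - 6*t + 5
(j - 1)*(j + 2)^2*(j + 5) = j^4 + 8*j^3 + 15*j^2 - 4*j - 20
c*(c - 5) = c^2 - 5*c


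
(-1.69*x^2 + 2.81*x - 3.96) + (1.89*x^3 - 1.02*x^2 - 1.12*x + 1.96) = 1.89*x^3 - 2.71*x^2 + 1.69*x - 2.0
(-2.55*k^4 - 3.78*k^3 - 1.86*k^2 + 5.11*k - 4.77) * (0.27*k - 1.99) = -0.6885*k^5 + 4.0539*k^4 + 7.02*k^3 + 5.0811*k^2 - 11.4568*k + 9.4923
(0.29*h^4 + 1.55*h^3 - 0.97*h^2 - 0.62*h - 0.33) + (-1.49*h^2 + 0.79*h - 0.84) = 0.29*h^4 + 1.55*h^3 - 2.46*h^2 + 0.17*h - 1.17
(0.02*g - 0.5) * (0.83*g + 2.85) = 0.0166*g^2 - 0.358*g - 1.425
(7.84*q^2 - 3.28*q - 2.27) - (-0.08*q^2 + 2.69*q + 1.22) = 7.92*q^2 - 5.97*q - 3.49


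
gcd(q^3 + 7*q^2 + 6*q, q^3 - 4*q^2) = q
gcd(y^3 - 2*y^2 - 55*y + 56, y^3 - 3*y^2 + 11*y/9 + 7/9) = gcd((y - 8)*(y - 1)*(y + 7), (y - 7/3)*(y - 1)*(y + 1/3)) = y - 1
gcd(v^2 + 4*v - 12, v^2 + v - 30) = v + 6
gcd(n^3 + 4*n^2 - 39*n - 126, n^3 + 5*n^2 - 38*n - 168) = n^2 + n - 42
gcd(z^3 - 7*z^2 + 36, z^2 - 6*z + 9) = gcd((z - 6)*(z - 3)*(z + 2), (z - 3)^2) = z - 3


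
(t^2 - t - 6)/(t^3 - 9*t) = (t + 2)/(t*(t + 3))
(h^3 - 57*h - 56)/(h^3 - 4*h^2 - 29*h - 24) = (h + 7)/(h + 3)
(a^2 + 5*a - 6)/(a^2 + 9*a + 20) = (a^2 + 5*a - 6)/(a^2 + 9*a + 20)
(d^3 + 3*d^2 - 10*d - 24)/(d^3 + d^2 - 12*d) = (d + 2)/d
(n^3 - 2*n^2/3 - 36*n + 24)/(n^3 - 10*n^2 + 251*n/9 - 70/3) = 3*(3*n^2 + 16*n - 12)/(9*n^2 - 36*n + 35)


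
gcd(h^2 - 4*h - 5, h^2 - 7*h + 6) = 1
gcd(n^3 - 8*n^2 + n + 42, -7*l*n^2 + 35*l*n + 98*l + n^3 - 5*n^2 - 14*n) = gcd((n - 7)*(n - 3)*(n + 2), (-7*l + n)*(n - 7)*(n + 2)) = n^2 - 5*n - 14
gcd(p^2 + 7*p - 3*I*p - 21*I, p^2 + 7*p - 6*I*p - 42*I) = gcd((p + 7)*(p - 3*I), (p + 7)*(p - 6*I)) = p + 7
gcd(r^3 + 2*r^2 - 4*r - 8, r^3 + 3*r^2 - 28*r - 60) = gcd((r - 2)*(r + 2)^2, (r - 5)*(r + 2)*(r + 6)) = r + 2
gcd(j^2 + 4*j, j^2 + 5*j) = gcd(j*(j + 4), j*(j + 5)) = j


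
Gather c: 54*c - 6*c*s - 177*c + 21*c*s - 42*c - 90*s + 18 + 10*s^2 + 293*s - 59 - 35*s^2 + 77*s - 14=c*(15*s - 165) - 25*s^2 + 280*s - 55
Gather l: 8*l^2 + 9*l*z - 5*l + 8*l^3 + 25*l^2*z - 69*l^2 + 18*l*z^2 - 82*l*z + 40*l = 8*l^3 + l^2*(25*z - 61) + l*(18*z^2 - 73*z + 35)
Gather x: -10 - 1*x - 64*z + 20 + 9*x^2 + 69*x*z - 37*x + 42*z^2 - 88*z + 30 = 9*x^2 + x*(69*z - 38) + 42*z^2 - 152*z + 40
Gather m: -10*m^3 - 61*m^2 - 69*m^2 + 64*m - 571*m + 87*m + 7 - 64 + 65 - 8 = -10*m^3 - 130*m^2 - 420*m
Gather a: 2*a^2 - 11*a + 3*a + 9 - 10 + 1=2*a^2 - 8*a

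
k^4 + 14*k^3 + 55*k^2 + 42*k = k*(k + 1)*(k + 6)*(k + 7)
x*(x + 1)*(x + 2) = x^3 + 3*x^2 + 2*x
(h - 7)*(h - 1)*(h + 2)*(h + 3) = h^4 - 3*h^3 - 27*h^2 - 13*h + 42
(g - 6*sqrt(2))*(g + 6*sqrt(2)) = g^2 - 72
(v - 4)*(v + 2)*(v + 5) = v^3 + 3*v^2 - 18*v - 40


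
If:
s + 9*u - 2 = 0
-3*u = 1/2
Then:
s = 7/2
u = -1/6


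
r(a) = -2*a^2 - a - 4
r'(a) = -4*a - 1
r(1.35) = -9.00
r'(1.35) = -6.40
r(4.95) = -57.96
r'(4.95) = -20.80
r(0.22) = -4.32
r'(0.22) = -1.88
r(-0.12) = -3.91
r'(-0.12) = -0.52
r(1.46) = -9.72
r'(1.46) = -6.84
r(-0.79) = -4.46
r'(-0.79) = 2.16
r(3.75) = -35.88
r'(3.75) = -16.00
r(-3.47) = -24.61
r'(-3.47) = 12.88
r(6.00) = -82.00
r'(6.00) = -25.00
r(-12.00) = -280.00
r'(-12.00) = 47.00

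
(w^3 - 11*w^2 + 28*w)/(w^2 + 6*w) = (w^2 - 11*w + 28)/(w + 6)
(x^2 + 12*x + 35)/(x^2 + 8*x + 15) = (x + 7)/(x + 3)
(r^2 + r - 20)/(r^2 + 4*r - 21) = (r^2 + r - 20)/(r^2 + 4*r - 21)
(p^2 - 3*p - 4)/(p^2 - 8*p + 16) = (p + 1)/(p - 4)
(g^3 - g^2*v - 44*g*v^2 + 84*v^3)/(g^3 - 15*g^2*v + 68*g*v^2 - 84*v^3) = (-g - 7*v)/(-g + 7*v)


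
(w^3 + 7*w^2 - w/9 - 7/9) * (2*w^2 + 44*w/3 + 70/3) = 2*w^5 + 86*w^4/3 + 1132*w^3/9 + 4324*w^2/27 - 14*w - 490/27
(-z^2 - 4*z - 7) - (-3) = -z^2 - 4*z - 4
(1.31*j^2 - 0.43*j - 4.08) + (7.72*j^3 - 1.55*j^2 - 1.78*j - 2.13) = 7.72*j^3 - 0.24*j^2 - 2.21*j - 6.21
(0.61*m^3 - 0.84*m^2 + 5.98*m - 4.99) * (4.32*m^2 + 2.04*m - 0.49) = 2.6352*m^5 - 2.3844*m^4 + 23.8211*m^3 - 8.946*m^2 - 13.1098*m + 2.4451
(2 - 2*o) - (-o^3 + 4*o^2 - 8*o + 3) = o^3 - 4*o^2 + 6*o - 1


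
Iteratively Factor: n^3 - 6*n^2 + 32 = (n - 4)*(n^2 - 2*n - 8) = (n - 4)*(n + 2)*(n - 4)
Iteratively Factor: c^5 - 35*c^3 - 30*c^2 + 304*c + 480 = (c + 4)*(c^4 - 4*c^3 - 19*c^2 + 46*c + 120) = (c + 2)*(c + 4)*(c^3 - 6*c^2 - 7*c + 60) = (c - 4)*(c + 2)*(c + 4)*(c^2 - 2*c - 15) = (c - 4)*(c + 2)*(c + 3)*(c + 4)*(c - 5)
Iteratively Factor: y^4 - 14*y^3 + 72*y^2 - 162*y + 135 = (y - 3)*(y^3 - 11*y^2 + 39*y - 45) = (y - 3)^2*(y^2 - 8*y + 15) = (y - 3)^3*(y - 5)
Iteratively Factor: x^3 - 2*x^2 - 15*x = (x + 3)*(x^2 - 5*x) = (x - 5)*(x + 3)*(x)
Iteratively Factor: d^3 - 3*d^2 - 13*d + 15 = (d - 1)*(d^2 - 2*d - 15) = (d - 5)*(d - 1)*(d + 3)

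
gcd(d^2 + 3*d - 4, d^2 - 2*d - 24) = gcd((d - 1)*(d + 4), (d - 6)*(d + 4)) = d + 4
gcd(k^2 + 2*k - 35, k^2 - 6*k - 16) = 1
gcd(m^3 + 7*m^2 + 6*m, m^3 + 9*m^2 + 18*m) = m^2 + 6*m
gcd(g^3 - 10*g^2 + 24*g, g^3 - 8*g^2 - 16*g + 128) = g - 4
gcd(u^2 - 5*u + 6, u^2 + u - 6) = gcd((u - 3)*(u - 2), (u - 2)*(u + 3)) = u - 2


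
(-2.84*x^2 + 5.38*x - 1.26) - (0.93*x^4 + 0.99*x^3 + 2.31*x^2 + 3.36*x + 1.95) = -0.93*x^4 - 0.99*x^3 - 5.15*x^2 + 2.02*x - 3.21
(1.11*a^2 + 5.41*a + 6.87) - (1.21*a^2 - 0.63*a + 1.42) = -0.0999999999999999*a^2 + 6.04*a + 5.45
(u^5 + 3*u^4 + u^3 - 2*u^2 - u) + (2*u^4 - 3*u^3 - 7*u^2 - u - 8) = u^5 + 5*u^4 - 2*u^3 - 9*u^2 - 2*u - 8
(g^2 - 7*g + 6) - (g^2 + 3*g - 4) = 10 - 10*g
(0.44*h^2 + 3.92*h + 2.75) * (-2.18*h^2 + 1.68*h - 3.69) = -0.9592*h^4 - 7.8064*h^3 - 1.033*h^2 - 9.8448*h - 10.1475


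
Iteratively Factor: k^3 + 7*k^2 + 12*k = (k)*(k^2 + 7*k + 12) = k*(k + 4)*(k + 3)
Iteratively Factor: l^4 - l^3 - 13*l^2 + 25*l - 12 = (l - 1)*(l^3 - 13*l + 12) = (l - 1)*(l + 4)*(l^2 - 4*l + 3) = (l - 3)*(l - 1)*(l + 4)*(l - 1)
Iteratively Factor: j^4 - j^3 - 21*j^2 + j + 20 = (j - 1)*(j^3 - 21*j - 20) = (j - 1)*(j + 4)*(j^2 - 4*j - 5) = (j - 5)*(j - 1)*(j + 4)*(j + 1)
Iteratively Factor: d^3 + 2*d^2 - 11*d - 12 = (d - 3)*(d^2 + 5*d + 4) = (d - 3)*(d + 4)*(d + 1)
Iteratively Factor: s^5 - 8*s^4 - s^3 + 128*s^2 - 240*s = (s - 5)*(s^4 - 3*s^3 - 16*s^2 + 48*s) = (s - 5)*(s - 3)*(s^3 - 16*s) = s*(s - 5)*(s - 3)*(s^2 - 16) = s*(s - 5)*(s - 3)*(s + 4)*(s - 4)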